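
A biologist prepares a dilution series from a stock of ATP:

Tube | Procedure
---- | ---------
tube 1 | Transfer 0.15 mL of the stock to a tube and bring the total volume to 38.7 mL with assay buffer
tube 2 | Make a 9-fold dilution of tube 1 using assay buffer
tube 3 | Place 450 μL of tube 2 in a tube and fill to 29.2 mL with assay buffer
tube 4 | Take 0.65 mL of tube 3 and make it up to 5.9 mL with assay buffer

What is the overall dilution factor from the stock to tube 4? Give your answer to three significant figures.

1.37 × 10^6

Step 1: 0.15 mL brought to 38.7 mL → factor 38.7/0.15 = 258
Step 2: 9-fold → factor 9
Step 3: 450 μL brought to 29.2 mL → factor 29200/450 = 64.889
Step 4: 0.65 mL brought to 5.9 mL → factor 5.9/0.65 = 9.0769
Overall dilution factor = 258 × 9 × 64.889 × 9.0769 = 1.3676 × 10^6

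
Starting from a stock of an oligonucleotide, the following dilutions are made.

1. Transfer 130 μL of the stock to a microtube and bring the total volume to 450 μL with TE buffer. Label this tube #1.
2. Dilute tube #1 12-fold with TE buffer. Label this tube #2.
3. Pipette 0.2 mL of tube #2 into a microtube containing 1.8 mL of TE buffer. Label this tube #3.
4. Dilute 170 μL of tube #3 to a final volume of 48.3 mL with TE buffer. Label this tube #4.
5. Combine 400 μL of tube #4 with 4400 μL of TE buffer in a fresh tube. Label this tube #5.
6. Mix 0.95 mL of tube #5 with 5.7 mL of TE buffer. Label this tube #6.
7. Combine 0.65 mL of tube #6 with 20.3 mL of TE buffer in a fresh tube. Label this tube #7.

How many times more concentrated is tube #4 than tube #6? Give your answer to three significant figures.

84.0

Step 1: 130 μL brought to 450 μL → factor 450/130 = 3.4615
Step 2: 12-fold → factor 12
Step 3: 0.2 mL + 1.8 mL = 2 mL total → factor 2/0.2 = 10
Step 4: 170 μL brought to 48.3 mL → factor 48300/170 = 284.12
Step 5: 400 μL + 4400 μL = 4800 μL total → factor 4800/400 = 12
Step 6: 0.95 mL + 5.7 mL = 6.65 mL total → factor 6.65/0.95 = 7
Dilution factor to tube #4 = 1.1802 × 10^5; to tube #6 = 9.9135 × 10^6
[tube #4]/[tube #6] = (factor to tube #6)/(factor to tube #4) = 9.9135 × 10^6/1.1802 × 10^5 = 84.0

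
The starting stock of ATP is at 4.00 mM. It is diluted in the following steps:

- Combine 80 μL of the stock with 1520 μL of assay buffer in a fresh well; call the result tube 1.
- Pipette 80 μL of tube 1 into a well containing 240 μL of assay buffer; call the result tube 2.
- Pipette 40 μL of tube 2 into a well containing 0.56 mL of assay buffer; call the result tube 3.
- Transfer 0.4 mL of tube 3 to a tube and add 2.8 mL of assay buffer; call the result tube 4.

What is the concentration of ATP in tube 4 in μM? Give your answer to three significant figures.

Step 1: 80 μL + 1520 μL = 1600 μL total → factor 1600/80 = 20
Step 2: 80 μL + 240 μL = 320 μL total → factor 320/80 = 4
Step 3: 40 μL + 0.56 mL = 600 μL total → factor 600/40 = 15
Step 4: 0.4 mL + 2.8 mL = 3.2 mL total → factor 3.2/0.4 = 8
Overall dilution factor = 20 × 4 × 15 × 8 = 9600
Final = 4.00 mM / 9600 = 0.0004167 mM = 0.417 μM

0.417 μM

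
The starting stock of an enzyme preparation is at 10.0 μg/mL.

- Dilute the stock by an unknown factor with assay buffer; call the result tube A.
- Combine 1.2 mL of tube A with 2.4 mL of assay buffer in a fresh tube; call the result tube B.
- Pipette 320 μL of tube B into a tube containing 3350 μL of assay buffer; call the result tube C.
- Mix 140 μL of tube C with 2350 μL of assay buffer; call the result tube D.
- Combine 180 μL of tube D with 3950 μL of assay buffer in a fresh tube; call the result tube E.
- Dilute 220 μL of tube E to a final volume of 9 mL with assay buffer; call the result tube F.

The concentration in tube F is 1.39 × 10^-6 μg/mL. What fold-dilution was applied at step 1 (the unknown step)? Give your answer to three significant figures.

Step 1: unknown factor x
Step 2: 1.2 mL + 2.4 mL = 3.6 mL total → factor 3.6/1.2 = 3
Step 3: 320 μL + 3350 μL = 3670 μL total → factor 3670/320 = 11.469
Step 4: 140 μL + 2350 μL = 2490 μL total → factor 2490/140 = 17.786
Step 5: 180 μL + 3950 μL = 4130 μL total → factor 4130/180 = 22.944
Step 6: 220 μL brought to 9 mL → factor 9000/220 = 40.909
Product of known-step factors = 5.7439 × 10^5
Overall factor = 10.0 μg/mL / (1.39 × 10^-6 μg/mL) = 7.1942 × 10^6
x = 7.1942 × 10^6 / 5.7439 × 10^5 = 12.5

12.5-fold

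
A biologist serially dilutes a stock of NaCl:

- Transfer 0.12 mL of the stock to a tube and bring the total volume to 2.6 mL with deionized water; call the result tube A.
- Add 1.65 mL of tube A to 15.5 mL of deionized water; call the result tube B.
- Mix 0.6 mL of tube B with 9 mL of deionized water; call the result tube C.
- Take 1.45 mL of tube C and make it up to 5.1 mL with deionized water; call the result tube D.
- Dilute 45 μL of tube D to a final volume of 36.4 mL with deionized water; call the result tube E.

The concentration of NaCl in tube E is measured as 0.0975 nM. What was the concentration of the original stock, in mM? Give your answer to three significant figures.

Step 1: 0.12 mL brought to 2.6 mL → factor 2.6/0.12 = 21.667
Step 2: 1.65 mL + 15.5 mL = 17.15 mL total → factor 17.15/1.65 = 10.394
Step 3: 0.6 mL + 9 mL = 9.6 mL total → factor 9.6/0.6 = 16
Step 4: 1.45 mL brought to 5.1 mL → factor 5.1/1.45 = 3.5172
Step 5: 45 μL brought to 36.4 mL → factor 36400/45 = 808.89
Overall dilution factor = 21.667 × 10.394 × 16 × 3.5172 × 808.89 = 1.0251 × 10^7
Stock = 0.0975 nM × 1.0251 × 10^7 = 9.995 × 10^5 nM = 1.00 mM

1.00 mM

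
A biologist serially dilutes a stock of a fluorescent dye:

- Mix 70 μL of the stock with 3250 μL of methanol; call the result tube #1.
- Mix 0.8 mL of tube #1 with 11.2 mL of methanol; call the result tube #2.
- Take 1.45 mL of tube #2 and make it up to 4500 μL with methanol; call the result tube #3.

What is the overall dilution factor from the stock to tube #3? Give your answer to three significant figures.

Step 1: 70 μL + 3250 μL = 3320 μL total → factor 3320/70 = 47.429
Step 2: 0.8 mL + 11.2 mL = 12 mL total → factor 12/0.8 = 15
Step 3: 1.45 mL brought to 4500 μL → factor 4.5/1.45 = 3.1034
Overall dilution factor = 47.429 × 15 × 3.1034 = 2207.9

2.21 × 10^3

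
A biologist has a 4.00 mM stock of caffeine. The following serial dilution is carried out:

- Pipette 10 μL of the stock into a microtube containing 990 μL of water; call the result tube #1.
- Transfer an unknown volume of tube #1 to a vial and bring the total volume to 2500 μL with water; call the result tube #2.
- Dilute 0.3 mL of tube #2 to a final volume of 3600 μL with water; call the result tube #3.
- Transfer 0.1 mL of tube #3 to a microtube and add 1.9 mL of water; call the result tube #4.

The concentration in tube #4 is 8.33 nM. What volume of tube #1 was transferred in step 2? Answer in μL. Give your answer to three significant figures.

Step 1: 10 μL + 990 μL = 1000 μL total → factor 1000/10 = 100
Step 2: v brought to 2500 μL → factor = 2500 μL/v
Step 3: 0.3 mL brought to 3600 μL → factor 3.6/0.3 = 12
Step 4: 0.1 mL + 1.9 mL = 2 mL total → factor 2/0.1 = 20
Product of known-step factors = 24000
Overall factor = 4.00 mM / (8.33 nM) = 4.8019 × 10^5
Step-2 factor = 4.8019 × 10^5 / 24000 = 20.008
v = 2500 μL / 20.008 = 125 μL

125 μL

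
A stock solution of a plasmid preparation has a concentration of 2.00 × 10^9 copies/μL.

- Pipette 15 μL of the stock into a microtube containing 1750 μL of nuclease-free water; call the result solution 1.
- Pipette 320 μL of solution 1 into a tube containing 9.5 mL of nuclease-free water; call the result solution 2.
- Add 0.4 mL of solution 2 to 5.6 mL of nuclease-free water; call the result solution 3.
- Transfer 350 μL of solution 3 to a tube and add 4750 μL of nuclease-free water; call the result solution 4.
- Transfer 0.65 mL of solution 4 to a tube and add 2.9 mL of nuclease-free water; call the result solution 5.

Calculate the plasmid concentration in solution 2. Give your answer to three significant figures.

Step 1: 15 μL + 1750 μL = 1765 μL total → factor 1765/15 = 117.67
Step 2: 320 μL + 9.5 mL = 9820 μL total → factor 9820/320 = 30.688
Dilution factor through solution 2 = 117.67 × 30.688 = 3610.9
[solution 2] = 2.00 × 10^9 copies/μL / 3610.9 = 5.54 × 10^5 copies/μL

5.54 × 10^5 copies/μL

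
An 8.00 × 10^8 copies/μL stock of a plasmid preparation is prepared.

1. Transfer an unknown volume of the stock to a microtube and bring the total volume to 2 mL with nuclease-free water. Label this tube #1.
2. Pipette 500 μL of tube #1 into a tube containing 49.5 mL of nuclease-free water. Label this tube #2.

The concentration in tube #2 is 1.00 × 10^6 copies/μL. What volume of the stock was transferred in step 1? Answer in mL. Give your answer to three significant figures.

Step 1: v brought to 2 mL → factor = 2 mL/v
Step 2: 500 μL + 49.5 mL = 50000 μL total → factor 50000/500 = 100
Product of known-step factors = 100
Overall factor = 8.00 × 10^8 copies/μL / (1.00 × 10^6 copies/μL) = 800
Step-1 factor = 800 / 100 = 8
v = 2 mL / 8 = 0.250 mL

0.250 mL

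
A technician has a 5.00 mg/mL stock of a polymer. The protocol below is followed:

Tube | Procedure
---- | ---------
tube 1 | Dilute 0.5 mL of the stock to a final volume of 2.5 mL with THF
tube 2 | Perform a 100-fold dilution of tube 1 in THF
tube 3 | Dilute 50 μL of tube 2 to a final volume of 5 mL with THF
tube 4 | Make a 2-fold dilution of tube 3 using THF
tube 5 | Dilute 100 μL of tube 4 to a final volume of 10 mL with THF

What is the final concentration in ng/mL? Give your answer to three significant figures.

0.500 ng/mL

Step 1: 0.5 mL brought to 2.5 mL → factor 2.5/0.5 = 5
Step 2: 100-fold → factor 100
Step 3: 50 μL brought to 5 mL → factor 5000/50 = 100
Step 4: 2-fold → factor 2
Step 5: 100 μL brought to 10 mL → factor 10000/100 = 100
Overall dilution factor = 5 × 100 × 100 × 2 × 100 = 1 × 10^7
Final = 5.00 mg/mL / 1 × 10^7 = 5.000 × 10^-7 mg/mL = 0.500 ng/mL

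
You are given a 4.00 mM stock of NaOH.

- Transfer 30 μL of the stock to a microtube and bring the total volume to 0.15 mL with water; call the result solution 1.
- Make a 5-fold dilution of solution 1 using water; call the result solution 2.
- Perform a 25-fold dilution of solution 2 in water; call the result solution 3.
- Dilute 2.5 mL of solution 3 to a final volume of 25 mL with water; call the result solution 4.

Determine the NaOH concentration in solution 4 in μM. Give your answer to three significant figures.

Step 1: 30 μL brought to 0.15 mL → factor 150/30 = 5
Step 2: 5-fold → factor 5
Step 3: 25-fold → factor 25
Step 4: 2.5 mL brought to 25 mL → factor 25/2.5 = 10
Overall dilution factor = 5 × 5 × 25 × 10 = 6250
Final = 4.00 mM / 6250 = 0.0006400 mM = 0.640 μM

0.640 μM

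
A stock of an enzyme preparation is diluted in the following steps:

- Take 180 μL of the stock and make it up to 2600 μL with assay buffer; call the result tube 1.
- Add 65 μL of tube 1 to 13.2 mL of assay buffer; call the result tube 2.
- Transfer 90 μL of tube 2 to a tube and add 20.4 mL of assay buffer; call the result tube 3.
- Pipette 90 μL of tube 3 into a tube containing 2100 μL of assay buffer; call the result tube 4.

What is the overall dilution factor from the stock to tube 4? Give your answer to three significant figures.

1.63 × 10^7

Step 1: 180 μL brought to 2600 μL → factor 2600/180 = 14.444
Step 2: 65 μL + 13.2 mL = 13265 μL total → factor 13265/65 = 204.08
Step 3: 90 μL + 20.4 mL = 20490 μL total → factor 20490/90 = 227.67
Step 4: 90 μL + 2100 μL = 2190 μL total → factor 2190/90 = 24.333
Overall dilution factor = 14.444 × 204.08 × 227.67 × 24.333 = 1.633 × 10^7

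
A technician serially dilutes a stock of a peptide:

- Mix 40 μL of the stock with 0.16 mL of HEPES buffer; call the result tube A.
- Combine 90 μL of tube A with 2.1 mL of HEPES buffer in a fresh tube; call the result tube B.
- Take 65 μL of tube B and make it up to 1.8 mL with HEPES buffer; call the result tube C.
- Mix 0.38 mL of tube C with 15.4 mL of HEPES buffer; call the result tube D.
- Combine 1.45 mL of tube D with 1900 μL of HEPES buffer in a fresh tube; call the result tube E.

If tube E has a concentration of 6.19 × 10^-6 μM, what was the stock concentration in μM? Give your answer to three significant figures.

Step 1: 40 μL + 0.16 mL = 200 μL total → factor 200/40 = 5
Step 2: 90 μL + 2.1 mL = 2190 μL total → factor 2190/90 = 24.333
Step 3: 65 μL brought to 1.8 mL → factor 1800/65 = 27.692
Step 4: 0.38 mL + 15.4 mL = 15.78 mL total → factor 15.78/0.38 = 41.526
Step 5: 1.45 mL + 1900 μL = 3.35 mL total → factor 3.35/1.45 = 2.3103
Overall dilution factor = 5 × 24.333 × 27.692 × 41.526 × 2.3103 = 3.2324 × 10^5
Stock = 6.19 × 10^-6 μM × 3.2324 × 10^5 = 2.00 μM

2.00 μM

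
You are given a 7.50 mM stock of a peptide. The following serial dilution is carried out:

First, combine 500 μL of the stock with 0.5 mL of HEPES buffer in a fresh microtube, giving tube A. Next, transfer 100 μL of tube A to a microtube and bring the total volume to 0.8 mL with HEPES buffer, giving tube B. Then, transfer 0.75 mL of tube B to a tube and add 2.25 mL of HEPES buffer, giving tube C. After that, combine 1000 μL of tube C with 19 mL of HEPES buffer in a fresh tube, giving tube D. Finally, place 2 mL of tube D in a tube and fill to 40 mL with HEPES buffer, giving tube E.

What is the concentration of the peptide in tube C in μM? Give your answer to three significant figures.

Step 1: 500 μL + 0.5 mL = 1000 μL total → factor 1000/500 = 2
Step 2: 100 μL brought to 0.8 mL → factor 800/100 = 8
Step 3: 0.75 mL + 2.25 mL = 3 mL total → factor 3/0.75 = 4
Dilution factor through tube C = 2 × 8 × 4 = 64
[tube C] = 7.50 mM / 64 = 0.1172 mM = 117 μM

117 μM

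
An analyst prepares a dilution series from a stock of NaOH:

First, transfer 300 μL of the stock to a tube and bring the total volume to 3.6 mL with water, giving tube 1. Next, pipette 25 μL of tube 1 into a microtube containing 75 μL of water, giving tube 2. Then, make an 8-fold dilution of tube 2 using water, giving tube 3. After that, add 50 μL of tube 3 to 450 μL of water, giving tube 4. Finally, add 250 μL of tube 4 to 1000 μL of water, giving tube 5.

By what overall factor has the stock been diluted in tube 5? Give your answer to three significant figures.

1.92 × 10^4

Step 1: 300 μL brought to 3.6 mL → factor 3600/300 = 12
Step 2: 25 μL + 75 μL = 100 μL total → factor 100/25 = 4
Step 3: 8-fold → factor 8
Step 4: 50 μL + 450 μL = 500 μL total → factor 500/50 = 10
Step 5: 250 μL + 1000 μL = 1250 μL total → factor 1250/250 = 5
Overall dilution factor = 12 × 4 × 8 × 10 × 5 = 19200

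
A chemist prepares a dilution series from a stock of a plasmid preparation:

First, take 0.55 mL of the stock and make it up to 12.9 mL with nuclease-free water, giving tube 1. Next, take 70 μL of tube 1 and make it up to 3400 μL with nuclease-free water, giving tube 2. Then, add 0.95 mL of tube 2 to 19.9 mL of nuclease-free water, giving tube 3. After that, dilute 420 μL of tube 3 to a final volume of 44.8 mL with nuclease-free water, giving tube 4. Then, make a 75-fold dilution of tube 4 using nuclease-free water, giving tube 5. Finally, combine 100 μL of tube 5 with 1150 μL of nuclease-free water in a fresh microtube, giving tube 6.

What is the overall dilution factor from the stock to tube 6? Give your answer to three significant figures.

Step 1: 0.55 mL brought to 12.9 mL → factor 12.9/0.55 = 23.455
Step 2: 70 μL brought to 3400 μL → factor 3400/70 = 48.571
Step 3: 0.95 mL + 19.9 mL = 20.85 mL total → factor 20.85/0.95 = 21.947
Step 4: 420 μL brought to 44.8 mL → factor 44800/420 = 106.67
Step 5: 75-fold → factor 75
Step 6: 100 μL + 1150 μL = 1250 μL total → factor 1250/100 = 12.5
Overall dilution factor = 23.455 × 48.571 × 21.947 × 106.67 × 75 × 12.5 = 2.5003 × 10^9

2.50 × 10^9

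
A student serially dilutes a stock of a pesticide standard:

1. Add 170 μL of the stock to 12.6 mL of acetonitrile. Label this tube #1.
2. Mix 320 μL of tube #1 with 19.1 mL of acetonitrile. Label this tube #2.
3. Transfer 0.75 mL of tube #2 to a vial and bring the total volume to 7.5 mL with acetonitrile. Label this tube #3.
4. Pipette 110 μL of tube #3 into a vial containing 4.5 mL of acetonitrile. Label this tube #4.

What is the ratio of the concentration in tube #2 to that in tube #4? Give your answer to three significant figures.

419

Step 1: 170 μL + 12.6 mL = 12770 μL total → factor 12770/170 = 75.118
Step 2: 320 μL + 19.1 mL = 19420 μL total → factor 19420/320 = 60.688
Step 3: 0.75 mL brought to 7.5 mL → factor 7.5/0.75 = 10
Step 4: 110 μL + 4.5 mL = 4610 μL total → factor 4610/110 = 41.909
Dilution factor to tube #2 = 4558.7; to tube #4 = 1.9105 × 10^6
[tube #2]/[tube #4] = (factor to tube #4)/(factor to tube #2) = 1.9105 × 10^6/4558.7 = 419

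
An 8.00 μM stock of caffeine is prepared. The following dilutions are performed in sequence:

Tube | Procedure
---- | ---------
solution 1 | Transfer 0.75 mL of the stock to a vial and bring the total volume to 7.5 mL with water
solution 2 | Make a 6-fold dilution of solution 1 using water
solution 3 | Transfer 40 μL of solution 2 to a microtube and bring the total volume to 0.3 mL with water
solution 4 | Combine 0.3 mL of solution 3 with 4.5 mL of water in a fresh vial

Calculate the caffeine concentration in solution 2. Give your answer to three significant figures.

0.133 μM

Step 1: 0.75 mL brought to 7.5 mL → factor 7.5/0.75 = 10
Step 2: 6-fold → factor 6
Dilution factor through solution 2 = 10 × 6 = 60
[solution 2] = 8.00 μM / 60 = 0.133 μM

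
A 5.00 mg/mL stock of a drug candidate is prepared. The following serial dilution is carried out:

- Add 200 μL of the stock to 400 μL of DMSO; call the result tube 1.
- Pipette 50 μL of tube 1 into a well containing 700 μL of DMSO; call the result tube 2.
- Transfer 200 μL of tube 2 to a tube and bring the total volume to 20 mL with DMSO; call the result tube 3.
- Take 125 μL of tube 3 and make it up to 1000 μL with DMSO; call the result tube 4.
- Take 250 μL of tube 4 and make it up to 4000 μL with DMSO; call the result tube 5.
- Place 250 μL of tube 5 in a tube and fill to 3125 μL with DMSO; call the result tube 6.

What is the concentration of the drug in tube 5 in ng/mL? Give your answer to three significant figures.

8.68 ng/mL

Step 1: 200 μL + 400 μL = 600 μL total → factor 600/200 = 3
Step 2: 50 μL + 700 μL = 750 μL total → factor 750/50 = 15
Step 3: 200 μL brought to 20 mL → factor 20000/200 = 100
Step 4: 125 μL brought to 1000 μL → factor 1000/125 = 8
Step 5: 250 μL brought to 4000 μL → factor 4000/250 = 16
Dilution factor through tube 5 = 3 × 15 × 100 × 8 × 16 = 5.76 × 10^5
[tube 5] = 5.00 mg/mL / 5.76 × 10^5 = 8.681 × 10^-6 mg/mL = 8.68 ng/mL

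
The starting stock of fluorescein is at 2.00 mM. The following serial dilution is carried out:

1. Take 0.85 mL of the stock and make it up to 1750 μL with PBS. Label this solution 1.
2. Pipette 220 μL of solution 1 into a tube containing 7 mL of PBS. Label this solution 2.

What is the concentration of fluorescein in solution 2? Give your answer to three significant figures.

0.0296 mM

Step 1: 0.85 mL brought to 1750 μL → factor 1.75/0.85 = 2.0588
Step 2: 220 μL + 7 mL = 7220 μL total → factor 7220/220 = 32.818
Overall dilution factor = 2.0588 × 32.818 = 67.567
Final = 2.00 mM / 67.567 = 0.0296 mM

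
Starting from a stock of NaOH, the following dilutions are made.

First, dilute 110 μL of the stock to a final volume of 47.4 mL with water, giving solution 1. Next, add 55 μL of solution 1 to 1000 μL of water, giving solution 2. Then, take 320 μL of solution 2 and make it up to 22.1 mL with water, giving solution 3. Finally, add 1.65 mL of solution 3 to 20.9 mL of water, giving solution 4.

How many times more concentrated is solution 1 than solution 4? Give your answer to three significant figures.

1.81 × 10^4

Step 1: 110 μL brought to 47.4 mL → factor 47400/110 = 430.91
Step 2: 55 μL + 1000 μL = 1055 μL total → factor 1055/55 = 19.182
Step 3: 320 μL brought to 22.1 mL → factor 22100/320 = 69.062
Step 4: 1.65 mL + 20.9 mL = 22.55 mL total → factor 22.55/1.65 = 13.667
Dilution factor to solution 1 = 430.91; to solution 4 = 7.8015 × 10^6
[solution 1]/[solution 4] = (factor to solution 4)/(factor to solution 1) = 7.8015 × 10^6/430.91 = 1.81 × 10^4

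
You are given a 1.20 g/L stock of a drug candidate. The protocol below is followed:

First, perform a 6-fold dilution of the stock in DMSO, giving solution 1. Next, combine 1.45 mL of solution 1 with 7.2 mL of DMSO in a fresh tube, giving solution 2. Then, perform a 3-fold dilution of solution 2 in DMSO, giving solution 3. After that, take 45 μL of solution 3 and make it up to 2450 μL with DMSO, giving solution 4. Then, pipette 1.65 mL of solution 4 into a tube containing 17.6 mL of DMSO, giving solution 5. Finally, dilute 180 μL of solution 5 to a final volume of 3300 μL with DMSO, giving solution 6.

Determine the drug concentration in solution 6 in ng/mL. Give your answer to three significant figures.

Step 1: 6-fold → factor 6
Step 2: 1.45 mL + 7.2 mL = 8.65 mL total → factor 8.65/1.45 = 5.9655
Step 3: 3-fold → factor 3
Step 4: 45 μL brought to 2450 μL → factor 2450/45 = 54.444
Step 5: 1.65 mL + 17.6 mL = 19.25 mL total → factor 19.25/1.65 = 11.667
Step 6: 180 μL brought to 3300 μL → factor 3300/180 = 18.333
Overall dilution factor = 6 × 5.9655 × 3 × 54.444 × 11.667 × 18.333 = 1.2504 × 10^6
Final = 1.20 g/L / 1.2504 × 10^6 = 9.597 × 10^-7 g/L = 0.960 ng/mL

0.960 ng/mL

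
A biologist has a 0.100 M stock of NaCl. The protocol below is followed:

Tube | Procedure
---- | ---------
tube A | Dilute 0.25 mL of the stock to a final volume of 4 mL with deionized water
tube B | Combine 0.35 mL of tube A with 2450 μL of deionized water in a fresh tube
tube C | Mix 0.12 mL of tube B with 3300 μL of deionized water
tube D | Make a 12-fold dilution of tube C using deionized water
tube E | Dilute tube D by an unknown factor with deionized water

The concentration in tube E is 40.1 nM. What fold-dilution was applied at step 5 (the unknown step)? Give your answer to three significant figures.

Step 1: 0.25 mL brought to 4 mL → factor 4/0.25 = 16
Step 2: 0.35 mL + 2450 μL = 2.8 mL total → factor 2.8/0.35 = 8
Step 3: 0.12 mL + 3300 μL = 3.42 mL total → factor 3.42/0.12 = 28.5
Step 4: 12-fold → factor 12
Step 5: unknown factor x
Product of known-step factors = 43776
Overall factor = 0.100 M / (40.1 nM) = 2.4938 × 10^6
x = 2.4938 × 10^6 / 43776 = 57.0

57.0-fold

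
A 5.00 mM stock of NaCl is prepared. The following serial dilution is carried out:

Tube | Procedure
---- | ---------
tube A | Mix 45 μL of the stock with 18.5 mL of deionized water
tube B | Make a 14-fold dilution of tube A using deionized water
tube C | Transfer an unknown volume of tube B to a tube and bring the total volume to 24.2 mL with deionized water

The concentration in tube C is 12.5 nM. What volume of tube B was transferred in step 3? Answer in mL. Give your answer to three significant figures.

0.349 mL

Step 1: 45 μL + 18.5 mL = 18545 μL total → factor 18545/45 = 412.11
Step 2: 14-fold → factor 14
Step 3: v brought to 24.2 mL → factor = 24.2 mL/v
Product of known-step factors = 5769.6
Overall factor = 5.00 mM / (12.5 nM) = 4 × 10^5
Step-3 factor = 4 × 10^5 / 5769.6 = 69.329
v = 24.2 mL / 69.329 = 0.349 mL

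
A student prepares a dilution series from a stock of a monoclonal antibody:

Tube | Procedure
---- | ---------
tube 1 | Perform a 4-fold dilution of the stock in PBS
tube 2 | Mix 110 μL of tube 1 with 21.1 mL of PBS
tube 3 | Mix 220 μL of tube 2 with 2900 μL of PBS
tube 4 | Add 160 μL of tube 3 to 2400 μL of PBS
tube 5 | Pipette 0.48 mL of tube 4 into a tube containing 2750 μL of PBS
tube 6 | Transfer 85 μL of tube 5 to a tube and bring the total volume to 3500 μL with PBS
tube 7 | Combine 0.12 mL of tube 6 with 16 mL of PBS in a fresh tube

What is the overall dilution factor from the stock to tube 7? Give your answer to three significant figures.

Step 1: 4-fold → factor 4
Step 2: 110 μL + 21.1 mL = 21210 μL total → factor 21210/110 = 192.82
Step 3: 220 μL + 2900 μL = 3120 μL total → factor 3120/220 = 14.182
Step 4: 160 μL + 2400 μL = 2560 μL total → factor 2560/160 = 16
Step 5: 0.48 mL + 2750 μL = 3.23 mL total → factor 3.23/0.48 = 6.7292
Step 6: 85 μL brought to 3500 μL → factor 3500/85 = 41.176
Step 7: 0.12 mL + 16 mL = 16.12 mL total → factor 16.12/0.12 = 134.33
Overall dilution factor = 4 × 192.82 × 14.182 × 16 × 6.7292 × 41.176 × 134.33 = 6.5141 × 10^9

6.51 × 10^9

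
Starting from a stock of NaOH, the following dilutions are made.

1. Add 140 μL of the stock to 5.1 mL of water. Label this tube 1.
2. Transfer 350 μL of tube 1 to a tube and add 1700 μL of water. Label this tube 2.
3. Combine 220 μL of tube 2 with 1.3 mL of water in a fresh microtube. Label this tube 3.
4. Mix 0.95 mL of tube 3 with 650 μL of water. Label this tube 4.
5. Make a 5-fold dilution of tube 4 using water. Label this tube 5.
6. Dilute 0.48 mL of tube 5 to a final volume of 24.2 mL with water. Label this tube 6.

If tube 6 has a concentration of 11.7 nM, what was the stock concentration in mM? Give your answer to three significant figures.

7.52 mM

Step 1: 140 μL + 5.1 mL = 5240 μL total → factor 5240/140 = 37.429
Step 2: 350 μL + 1700 μL = 2050 μL total → factor 2050/350 = 5.8571
Step 3: 220 μL + 1.3 mL = 1520 μL total → factor 1520/220 = 6.9091
Step 4: 0.95 mL + 650 μL = 1.6 mL total → factor 1.6/0.95 = 1.6842
Step 5: 5-fold → factor 5
Step 6: 0.48 mL brought to 24.2 mL → factor 24.2/0.48 = 50.417
Overall dilution factor = 37.429 × 5.8571 × 6.9091 × 1.6842 × 5 × 50.417 = 6.4306 × 10^5
Stock = 11.7 nM × 6.4306 × 10^5 = 7.524 × 10^6 nM = 7.52 mM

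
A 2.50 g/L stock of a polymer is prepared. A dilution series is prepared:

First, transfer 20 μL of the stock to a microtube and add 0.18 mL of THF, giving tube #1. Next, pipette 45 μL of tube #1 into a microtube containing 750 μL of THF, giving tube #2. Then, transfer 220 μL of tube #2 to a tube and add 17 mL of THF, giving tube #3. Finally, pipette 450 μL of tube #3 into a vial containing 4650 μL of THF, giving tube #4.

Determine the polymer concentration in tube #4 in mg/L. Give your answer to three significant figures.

Step 1: 20 μL + 0.18 mL = 200 μL total → factor 200/20 = 10
Step 2: 45 μL + 750 μL = 795 μL total → factor 795/45 = 17.667
Step 3: 220 μL + 17 mL = 17220 μL total → factor 17220/220 = 78.273
Step 4: 450 μL + 4650 μL = 5100 μL total → factor 5100/450 = 11.333
Overall dilution factor = 10 × 17.667 × 78.273 × 11.333 = 1.5672 × 10^5
Final = 2.50 g/L / 1.5672 × 10^5 = 1.595 × 10^-5 g/L = 0.0160 mg/L

0.0160 mg/L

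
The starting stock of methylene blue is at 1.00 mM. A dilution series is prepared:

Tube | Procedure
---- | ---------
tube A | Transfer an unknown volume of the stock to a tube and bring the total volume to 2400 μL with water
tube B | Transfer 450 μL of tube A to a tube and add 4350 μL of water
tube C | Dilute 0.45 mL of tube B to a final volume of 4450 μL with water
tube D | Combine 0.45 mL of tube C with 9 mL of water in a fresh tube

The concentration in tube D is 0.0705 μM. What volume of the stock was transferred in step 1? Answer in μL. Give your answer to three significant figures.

Step 1: v brought to 2400 μL → factor = 2400 μL/v
Step 2: 450 μL + 4350 μL = 4800 μL total → factor 4800/450 = 10.667
Step 3: 0.45 mL brought to 4450 μL → factor 4.45/0.45 = 9.8889
Step 4: 0.45 mL + 9 mL = 9.45 mL total → factor 9.45/0.45 = 21
Product of known-step factors = 2215.1
Overall factor = 1.00 mM / (0.0705 μM) = 14184
Step-1 factor = 14184 / 2215.1 = 6.4035
v = 2400 μL / 6.4035 = 375 μL

375 μL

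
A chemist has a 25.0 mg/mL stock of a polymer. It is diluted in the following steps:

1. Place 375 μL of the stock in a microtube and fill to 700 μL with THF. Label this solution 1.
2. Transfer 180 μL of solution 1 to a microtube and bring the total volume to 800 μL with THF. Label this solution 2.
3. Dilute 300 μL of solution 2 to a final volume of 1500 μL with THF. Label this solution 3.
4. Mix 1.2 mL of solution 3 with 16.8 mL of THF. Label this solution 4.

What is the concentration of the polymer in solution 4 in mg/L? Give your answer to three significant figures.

Step 1: 375 μL brought to 700 μL → factor 700/375 = 1.8667
Step 2: 180 μL brought to 800 μL → factor 800/180 = 4.4444
Step 3: 300 μL brought to 1500 μL → factor 1500/300 = 5
Step 4: 1.2 mL + 16.8 mL = 18 mL total → factor 18/1.2 = 15
Overall dilution factor = 1.8667 × 4.4444 × 5 × 15 = 622.22
Final = 25.0 mg/mL / 622.22 = 0.04018 mg/mL = 40.2 mg/L

40.2 mg/L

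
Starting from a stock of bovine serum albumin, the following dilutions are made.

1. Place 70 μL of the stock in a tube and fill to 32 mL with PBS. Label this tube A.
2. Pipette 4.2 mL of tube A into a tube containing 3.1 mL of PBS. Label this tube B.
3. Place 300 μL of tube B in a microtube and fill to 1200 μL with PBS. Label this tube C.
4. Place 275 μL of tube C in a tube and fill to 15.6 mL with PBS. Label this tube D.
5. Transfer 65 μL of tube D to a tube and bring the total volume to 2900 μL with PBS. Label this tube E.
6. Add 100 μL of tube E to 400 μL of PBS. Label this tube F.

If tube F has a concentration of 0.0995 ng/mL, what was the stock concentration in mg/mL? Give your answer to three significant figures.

Step 1: 70 μL brought to 32 mL → factor 32000/70 = 457.14
Step 2: 4.2 mL + 3.1 mL = 7.3 mL total → factor 7.3/4.2 = 1.7381
Step 3: 300 μL brought to 1200 μL → factor 1200/300 = 4
Step 4: 275 μL brought to 15.6 mL → factor 15600/275 = 56.727
Step 5: 65 μL brought to 2900 μL → factor 2900/65 = 44.615
Step 6: 100 μL + 400 μL = 500 μL total → factor 500/100 = 5
Overall dilution factor = 457.14 × 1.7381 × 4 × 56.727 × 44.615 × 5 = 4.0219 × 10^7
Stock = 0.0995 ng/mL × 4.0219 × 10^7 = 4.002 × 10^6 ng/mL = 4.00 mg/mL

4.00 mg/mL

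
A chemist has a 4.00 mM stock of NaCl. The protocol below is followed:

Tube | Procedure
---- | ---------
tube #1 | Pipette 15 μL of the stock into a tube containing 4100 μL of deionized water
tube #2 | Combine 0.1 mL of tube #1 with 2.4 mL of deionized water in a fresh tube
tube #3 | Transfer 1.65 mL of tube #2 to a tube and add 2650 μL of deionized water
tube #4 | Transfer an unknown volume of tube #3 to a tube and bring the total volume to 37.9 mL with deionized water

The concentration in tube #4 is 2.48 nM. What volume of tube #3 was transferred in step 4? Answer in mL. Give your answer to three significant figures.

Step 1: 15 μL + 4100 μL = 4115 μL total → factor 4115/15 = 274.33
Step 2: 0.1 mL + 2.4 mL = 2.5 mL total → factor 2.5/0.1 = 25
Step 3: 1.65 mL + 2650 μL = 4.3 mL total → factor 4.3/1.65 = 2.6061
Step 4: v brought to 37.9 mL → factor = 37.9 mL/v
Product of known-step factors = 17873
Overall factor = 4.00 mM / (2.48 nM) = 1.6129 × 10^6
Step-4 factor = 1.6129 × 10^6 / 17873 = 90.241
v = 37.9 mL / 90.241 = 0.420 mL

0.420 mL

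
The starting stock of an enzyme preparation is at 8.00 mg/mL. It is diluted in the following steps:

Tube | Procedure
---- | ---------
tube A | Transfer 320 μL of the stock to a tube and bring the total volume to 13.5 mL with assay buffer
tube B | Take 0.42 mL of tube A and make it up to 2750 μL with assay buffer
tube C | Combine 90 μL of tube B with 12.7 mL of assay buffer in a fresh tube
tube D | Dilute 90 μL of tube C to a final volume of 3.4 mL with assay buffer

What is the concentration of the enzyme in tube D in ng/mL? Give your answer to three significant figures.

Step 1: 320 μL brought to 13.5 mL → factor 13500/320 = 42.188
Step 2: 0.42 mL brought to 2750 μL → factor 2.75/0.42 = 6.5476
Step 3: 90 μL + 12.7 mL = 12790 μL total → factor 12790/90 = 142.11
Step 4: 90 μL brought to 3.4 mL → factor 3400/90 = 37.778
Overall dilution factor = 42.188 × 6.5476 × 142.11 × 37.778 = 1.483 × 10^6
Final = 8.00 mg/mL / 1.483 × 10^6 = 5.395 × 10^-6 mg/mL = 5.39 ng/mL

5.39 ng/mL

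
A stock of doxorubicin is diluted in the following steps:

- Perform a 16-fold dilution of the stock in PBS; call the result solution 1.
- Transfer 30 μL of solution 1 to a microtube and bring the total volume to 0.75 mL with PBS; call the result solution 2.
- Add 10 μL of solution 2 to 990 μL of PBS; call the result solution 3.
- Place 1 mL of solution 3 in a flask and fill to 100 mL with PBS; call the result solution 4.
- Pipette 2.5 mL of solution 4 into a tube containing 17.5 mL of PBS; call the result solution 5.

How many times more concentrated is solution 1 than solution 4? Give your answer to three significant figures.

Step 1: 16-fold → factor 16
Step 2: 30 μL brought to 0.75 mL → factor 750/30 = 25
Step 3: 10 μL + 990 μL = 1000 μL total → factor 1000/10 = 100
Step 4: 1 mL brought to 100 mL → factor 100/1 = 100
Dilution factor to solution 1 = 16; to solution 4 = 4 × 10^6
[solution 1]/[solution 4] = (factor to solution 4)/(factor to solution 1) = 4 × 10^6/16 = 2.50 × 10^5

2.50 × 10^5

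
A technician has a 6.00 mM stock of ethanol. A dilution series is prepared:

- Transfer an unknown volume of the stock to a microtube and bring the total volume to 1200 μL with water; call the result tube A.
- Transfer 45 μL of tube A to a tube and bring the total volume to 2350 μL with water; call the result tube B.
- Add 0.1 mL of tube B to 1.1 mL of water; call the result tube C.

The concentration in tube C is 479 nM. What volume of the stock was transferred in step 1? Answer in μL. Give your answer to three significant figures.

60.0 μL

Step 1: v brought to 1200 μL → factor = 1200 μL/v
Step 2: 45 μL brought to 2350 μL → factor 2350/45 = 52.222
Step 3: 0.1 mL + 1.1 mL = 1.2 mL total → factor 1.2/0.1 = 12
Product of known-step factors = 626.67
Overall factor = 6.00 mM / (479 nM) = 12526
Step-1 factor = 12526 / 626.67 = 19.988
v = 1200 μL / 19.988 = 60.0 μL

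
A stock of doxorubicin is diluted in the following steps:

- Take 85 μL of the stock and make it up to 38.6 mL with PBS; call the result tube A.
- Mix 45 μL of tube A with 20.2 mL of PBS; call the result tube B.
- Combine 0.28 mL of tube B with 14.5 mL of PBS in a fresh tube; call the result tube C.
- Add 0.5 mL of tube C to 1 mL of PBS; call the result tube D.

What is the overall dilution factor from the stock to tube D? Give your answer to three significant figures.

Step 1: 85 μL brought to 38.6 mL → factor 38600/85 = 454.12
Step 2: 45 μL + 20.2 mL = 20245 μL total → factor 20245/45 = 449.89
Step 3: 0.28 mL + 14.5 mL = 14.78 mL total → factor 14.78/0.28 = 52.786
Step 4: 0.5 mL + 1 mL = 1.5 mL total → factor 1.5/0.5 = 3
Overall dilution factor = 454.12 × 449.89 × 52.786 × 3 = 3.2353 × 10^7

3.24 × 10^7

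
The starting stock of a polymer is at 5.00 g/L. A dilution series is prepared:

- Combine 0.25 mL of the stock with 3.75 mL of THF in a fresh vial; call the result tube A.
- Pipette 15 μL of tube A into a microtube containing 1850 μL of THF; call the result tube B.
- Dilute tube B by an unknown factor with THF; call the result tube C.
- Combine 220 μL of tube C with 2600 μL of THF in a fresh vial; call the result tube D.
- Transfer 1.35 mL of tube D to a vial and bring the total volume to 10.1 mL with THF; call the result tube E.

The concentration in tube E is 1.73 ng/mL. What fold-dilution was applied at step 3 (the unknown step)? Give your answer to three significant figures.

15.1-fold

Step 1: 0.25 mL + 3.75 mL = 4 mL total → factor 4/0.25 = 16
Step 2: 15 μL + 1850 μL = 1865 μL total → factor 1865/15 = 124.33
Step 3: unknown factor x
Step 4: 220 μL + 2600 μL = 2820 μL total → factor 2820/220 = 12.818
Step 5: 1.35 mL brought to 10.1 mL → factor 10.1/1.35 = 7.4815
Product of known-step factors = 1.9078 × 10^5
Overall factor = 5.00 g/L / (1.73 ng/mL) = 2.8902 × 10^6
x = 2.8902 × 10^6 / 1.9078 × 10^5 = 15.1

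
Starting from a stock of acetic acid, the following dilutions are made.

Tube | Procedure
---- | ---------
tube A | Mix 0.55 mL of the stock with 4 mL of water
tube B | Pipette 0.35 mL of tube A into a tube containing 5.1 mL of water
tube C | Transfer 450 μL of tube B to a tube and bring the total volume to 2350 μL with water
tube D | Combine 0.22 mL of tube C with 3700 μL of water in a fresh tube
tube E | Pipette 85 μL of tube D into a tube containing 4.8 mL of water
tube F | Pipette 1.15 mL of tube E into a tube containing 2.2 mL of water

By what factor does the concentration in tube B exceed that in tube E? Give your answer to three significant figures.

5.35 × 10^3

Step 1: 0.55 mL + 4 mL = 4.55 mL total → factor 4.55/0.55 = 8.2727
Step 2: 0.35 mL + 5.1 mL = 5.45 mL total → factor 5.45/0.35 = 15.571
Step 3: 450 μL brought to 2350 μL → factor 2350/450 = 5.2222
Step 4: 0.22 mL + 3700 μL = 3.92 mL total → factor 3.92/0.22 = 17.818
Step 5: 85 μL + 4.8 mL = 4885 μL total → factor 4885/85 = 57.471
Dilution factor to tube B = 128.82; to tube E = 6.8888 × 10^5
[tube B]/[tube E] = (factor to tube E)/(factor to tube B) = 6.8888 × 10^5/128.82 = 5.35 × 10^3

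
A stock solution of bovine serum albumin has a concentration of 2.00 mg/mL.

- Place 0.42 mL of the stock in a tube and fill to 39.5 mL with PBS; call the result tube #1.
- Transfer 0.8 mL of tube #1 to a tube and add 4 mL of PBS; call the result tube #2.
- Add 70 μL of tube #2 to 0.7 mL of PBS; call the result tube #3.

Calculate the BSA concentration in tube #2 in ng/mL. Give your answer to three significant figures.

Step 1: 0.42 mL brought to 39.5 mL → factor 39.5/0.42 = 94.048
Step 2: 0.8 mL + 4 mL = 4.8 mL total → factor 4.8/0.8 = 6
Dilution factor through tube #2 = 94.048 × 6 = 564.29
[tube #2] = 2.00 mg/mL / 564.29 = 0.003544 mg/mL = 3.54 × 10^3 ng/mL

3.54 × 10^3 ng/mL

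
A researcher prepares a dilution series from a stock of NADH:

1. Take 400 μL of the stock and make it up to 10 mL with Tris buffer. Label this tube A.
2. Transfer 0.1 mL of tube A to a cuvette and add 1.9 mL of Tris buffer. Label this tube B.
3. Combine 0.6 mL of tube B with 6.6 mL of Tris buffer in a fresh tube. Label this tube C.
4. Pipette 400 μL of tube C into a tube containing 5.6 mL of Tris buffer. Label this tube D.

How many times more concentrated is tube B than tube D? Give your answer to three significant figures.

Step 1: 400 μL brought to 10 mL → factor 10000/400 = 25
Step 2: 0.1 mL + 1.9 mL = 2 mL total → factor 2/0.1 = 20
Step 3: 0.6 mL + 6.6 mL = 7.2 mL total → factor 7.2/0.6 = 12
Step 4: 400 μL + 5.6 mL = 6000 μL total → factor 6000/400 = 15
Dilution factor to tube B = 500; to tube D = 90000
[tube B]/[tube D] = (factor to tube D)/(factor to tube B) = 90000/500 = 180

180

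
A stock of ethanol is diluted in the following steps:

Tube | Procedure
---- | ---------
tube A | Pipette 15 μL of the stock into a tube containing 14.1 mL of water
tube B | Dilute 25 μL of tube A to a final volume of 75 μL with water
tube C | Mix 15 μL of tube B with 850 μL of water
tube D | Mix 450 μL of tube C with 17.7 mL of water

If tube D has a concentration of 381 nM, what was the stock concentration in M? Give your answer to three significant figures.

2.50 M

Step 1: 15 μL + 14.1 mL = 14115 μL total → factor 14115/15 = 941
Step 2: 25 μL brought to 75 μL → factor 75/25 = 3
Step 3: 15 μL + 850 μL = 865 μL total → factor 865/15 = 57.667
Step 4: 450 μL + 17.7 mL = 18150 μL total → factor 18150/450 = 40.333
Overall dilution factor = 941 × 3 × 57.667 × 40.333 = 6.566 × 10^6
Stock = 381 nM × 6.566 × 10^6 = 2.502 × 10^9 nM = 2.50 M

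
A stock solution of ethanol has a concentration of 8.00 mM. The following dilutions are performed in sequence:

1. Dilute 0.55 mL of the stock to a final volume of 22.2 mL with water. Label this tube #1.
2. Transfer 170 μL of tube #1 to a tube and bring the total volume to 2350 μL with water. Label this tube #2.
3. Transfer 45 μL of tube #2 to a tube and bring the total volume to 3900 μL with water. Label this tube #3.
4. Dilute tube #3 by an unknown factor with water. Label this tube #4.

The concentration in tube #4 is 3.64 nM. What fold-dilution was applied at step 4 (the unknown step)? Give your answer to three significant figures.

Step 1: 0.55 mL brought to 22.2 mL → factor 22.2/0.55 = 40.364
Step 2: 170 μL brought to 2350 μL → factor 2350/170 = 13.824
Step 3: 45 μL brought to 3900 μL → factor 3900/45 = 86.667
Step 4: unknown factor x
Product of known-step factors = 48357
Overall factor = 8.00 mM / (3.64 nM) = 2.1978 × 10^6
x = 2.1978 × 10^6 / 48357 = 45.4

45.4-fold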